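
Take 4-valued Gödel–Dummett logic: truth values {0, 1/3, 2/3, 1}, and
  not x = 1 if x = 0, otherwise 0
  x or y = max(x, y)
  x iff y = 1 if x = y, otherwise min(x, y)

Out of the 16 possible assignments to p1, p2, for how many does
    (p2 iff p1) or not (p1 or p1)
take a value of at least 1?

p1 = 0, p2 = 0 ↦ 1  ≥
p1 = 0, p2 = 1/3 ↦ 1  ≥
p1 = 0, p2 = 2/3 ↦ 1  ≥
p1 = 0, p2 = 1 ↦ 1  ≥
p1 = 1/3, p2 = 0 ↦ 0  <
p1 = 1/3, p2 = 1/3 ↦ 1  ≥
p1 = 1/3, p2 = 2/3 ↦ 1/3  <
p1 = 1/3, p2 = 1 ↦ 1/3  <
p1 = 2/3, p2 = 0 ↦ 0  <
p1 = 2/3, p2 = 1/3 ↦ 1/3  <
p1 = 2/3, p2 = 2/3 ↦ 1  ≥
p1 = 2/3, p2 = 1 ↦ 2/3  <
p1 = 1, p2 = 0 ↦ 0  <
p1 = 1, p2 = 1/3 ↦ 1/3  <
p1 = 1, p2 = 2/3 ↦ 2/3  <
p1 = 1, p2 = 1 ↦ 1  ≥
So 7 of the 16 assignments meet the threshold.

7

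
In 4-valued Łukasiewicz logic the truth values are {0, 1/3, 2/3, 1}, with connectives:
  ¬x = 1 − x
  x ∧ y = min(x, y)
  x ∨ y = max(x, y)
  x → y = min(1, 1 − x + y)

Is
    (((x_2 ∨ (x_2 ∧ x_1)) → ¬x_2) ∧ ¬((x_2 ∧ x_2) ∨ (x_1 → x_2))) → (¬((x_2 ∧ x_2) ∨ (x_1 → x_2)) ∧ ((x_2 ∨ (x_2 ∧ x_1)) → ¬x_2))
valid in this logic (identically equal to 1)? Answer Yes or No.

Yes

x_1 = 0, x_2 = 0 ↦ 1
x_1 = 0, x_2 = 1/3 ↦ 1
x_1 = 0, x_2 = 2/3 ↦ 1
x_1 = 0, x_2 = 1 ↦ 1
x_1 = 1/3, x_2 = 0 ↦ 1
x_1 = 1/3, x_2 = 1/3 ↦ 1
x_1 = 1/3, x_2 = 2/3 ↦ 1
x_1 = 1/3, x_2 = 1 ↦ 1
x_1 = 2/3, x_2 = 0 ↦ 1
x_1 = 2/3, x_2 = 1/3 ↦ 1
x_1 = 2/3, x_2 = 2/3 ↦ 1
x_1 = 2/3, x_2 = 1 ↦ 1
x_1 = 1, x_2 = 0 ↦ 1
x_1 = 1, x_2 = 1/3 ↦ 1
x_1 = 1, x_2 = 2/3 ↦ 1
x_1 = 1, x_2 = 1 ↦ 1
Every assignment gives a value ≥ 1.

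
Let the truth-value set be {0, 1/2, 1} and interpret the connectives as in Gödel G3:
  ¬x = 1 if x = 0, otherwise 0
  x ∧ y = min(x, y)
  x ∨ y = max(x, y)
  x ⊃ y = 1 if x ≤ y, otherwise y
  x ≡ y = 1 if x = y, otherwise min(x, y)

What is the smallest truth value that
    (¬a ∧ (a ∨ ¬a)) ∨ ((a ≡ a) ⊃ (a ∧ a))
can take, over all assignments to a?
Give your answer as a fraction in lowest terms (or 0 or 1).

Take a = 1/2:
¬a = ¬1/2 = 0
¬a = ¬1/2 = 0
a ∨ ¬a = 1/2 ∨ 0 = 1/2
¬a ∧ (a ∨ ¬a) = 0 ∧ 1/2 = 0
a ≡ a = 1/2 ≡ 1/2 = 1
a ∧ a = 1/2 ∧ 1/2 = 1/2
(a ≡ a) ⊃ (a ∧ a) = 1 ⊃ 1/2 = 1/2
(¬a ∧ (a ∨ ¬a)) ∨ ((a ≡ a) ⊃ (a ∧ a)) = 0 ∨ 1/2 = 1/2
No assignment yields a value below 1/2, so this is the minimum.

1/2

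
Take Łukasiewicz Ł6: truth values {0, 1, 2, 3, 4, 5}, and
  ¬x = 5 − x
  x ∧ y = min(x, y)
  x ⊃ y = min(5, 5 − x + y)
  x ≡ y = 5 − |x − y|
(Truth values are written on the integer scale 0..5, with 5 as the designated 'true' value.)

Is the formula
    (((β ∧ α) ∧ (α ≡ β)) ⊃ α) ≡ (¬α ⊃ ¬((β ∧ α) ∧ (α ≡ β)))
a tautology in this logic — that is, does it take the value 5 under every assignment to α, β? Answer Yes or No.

At α = 2, β = 3, for instance:
β ∧ α = 3 ∧ 2 = 2
α ≡ β = 2 ≡ 3 = 4
(β ∧ α) ∧ (α ≡ β) = 2 ∧ 4 = 2
((β ∧ α) ∧ (α ≡ β)) ⊃ α = 2 ⊃ 2 = 5
¬α = ¬2 = 3
¬((β ∧ α) ∧ (α ≡ β)) = ¬2 = 3
¬α ⊃ ¬((β ∧ α) ∧ (α ≡ β)) = 3 ⊃ 3 = 5
(((β ∧ α) ∧ (α ≡ β)) ⊃ α) ≡ (¬α ⊃ ¬((β ∧ α) ∧ (α ≡ β))) = 5 ≡ 5 = 5
and checking the remaining 35 assignments likewise gives ≥ 5 in every case.

Yes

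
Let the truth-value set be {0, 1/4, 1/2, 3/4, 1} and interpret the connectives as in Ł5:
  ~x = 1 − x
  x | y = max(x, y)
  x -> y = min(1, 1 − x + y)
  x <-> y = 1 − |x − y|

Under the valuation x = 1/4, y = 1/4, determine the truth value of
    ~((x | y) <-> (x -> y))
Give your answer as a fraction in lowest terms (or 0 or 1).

x | y = 1/4 | 1/4 = 1/4
x -> y = 1/4 -> 1/4 = 1
(x | y) <-> (x -> y) = 1/4 <-> 1 = 1/4
~((x | y) <-> (x -> y)) = ~1/4 = 3/4

3/4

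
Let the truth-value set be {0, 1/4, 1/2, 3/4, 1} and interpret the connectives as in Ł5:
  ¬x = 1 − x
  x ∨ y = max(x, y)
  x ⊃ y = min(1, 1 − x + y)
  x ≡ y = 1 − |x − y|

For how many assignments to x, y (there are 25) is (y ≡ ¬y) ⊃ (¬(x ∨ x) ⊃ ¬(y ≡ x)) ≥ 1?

value 1: 20 assignments (counts)
value 3/4: 2 assignments
value 1/2: 3 assignments
So 20 of the 25 assignments meet the threshold.

20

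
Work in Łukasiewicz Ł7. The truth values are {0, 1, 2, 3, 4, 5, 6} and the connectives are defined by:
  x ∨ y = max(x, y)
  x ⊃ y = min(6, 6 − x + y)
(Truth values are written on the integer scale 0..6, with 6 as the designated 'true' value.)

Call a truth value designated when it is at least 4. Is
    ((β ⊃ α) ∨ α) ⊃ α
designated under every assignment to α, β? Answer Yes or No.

Counterexample: take α = 0, β = 0.
β ⊃ α = 0 ⊃ 0 = 6
(β ⊃ α) ∨ α = 6 ∨ 0 = 6
((β ⊃ α) ∨ α) ⊃ α = 6 ⊃ 0 = 0
This gives 0, which is below 4.

No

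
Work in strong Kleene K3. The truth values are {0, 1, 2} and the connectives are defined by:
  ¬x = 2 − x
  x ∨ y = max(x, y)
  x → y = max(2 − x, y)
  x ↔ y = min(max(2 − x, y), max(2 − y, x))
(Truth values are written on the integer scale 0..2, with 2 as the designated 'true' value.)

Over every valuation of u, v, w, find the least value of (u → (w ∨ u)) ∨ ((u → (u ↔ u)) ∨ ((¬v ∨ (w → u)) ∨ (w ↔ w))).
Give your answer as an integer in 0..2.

1

Take u = 1, v = 1, w = 1:
w ∨ u = 1 ∨ 1 = 1
u → (w ∨ u) = 1 → 1 = 1
u ↔ u = 1 ↔ 1 = 1
u → (u ↔ u) = 1 → 1 = 1
¬v = ¬1 = 1
w → u = 1 → 1 = 1
¬v ∨ (w → u) = 1 ∨ 1 = 1
w ↔ w = 1 ↔ 1 = 1
(¬v ∨ (w → u)) ∨ (w ↔ w) = 1 ∨ 1 = 1
(u → (u ↔ u)) ∨ ((¬v ∨ (w → u)) ∨ (w ↔ w)) = 1 ∨ 1 = 1
(u → (w ∨ u)) ∨ ((u → (u ↔ u)) ∨ ((¬v ∨ (w → u)) ∨ (w ↔ w))) = 1 ∨ 1 = 1
No assignment yields a value below 1, so this is the minimum.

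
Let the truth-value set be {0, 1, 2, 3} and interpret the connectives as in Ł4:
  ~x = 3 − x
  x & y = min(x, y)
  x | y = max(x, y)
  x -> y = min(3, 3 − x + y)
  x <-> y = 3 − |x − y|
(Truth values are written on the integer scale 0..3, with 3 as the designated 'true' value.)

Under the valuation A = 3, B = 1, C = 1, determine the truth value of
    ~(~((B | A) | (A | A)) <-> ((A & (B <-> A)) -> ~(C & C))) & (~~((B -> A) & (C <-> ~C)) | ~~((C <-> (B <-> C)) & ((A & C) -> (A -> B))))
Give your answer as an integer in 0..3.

B | A = 1 | 3 = 3
A | A = 3 | 3 = 3
(B | A) | (A | A) = 3 | 3 = 3
~((B | A) | (A | A)) = ~3 = 0
B <-> A = 1 <-> 3 = 1
A & (B <-> A) = 3 & 1 = 1
C & C = 1 & 1 = 1
~(C & C) = ~1 = 2
(A & (B <-> A)) -> ~(C & C) = 1 -> 2 = 3
~((B | A) | (A | A)) <-> ((A & (B <-> A)) -> ~(C & C)) = 0 <-> 3 = 0
~(~((B | A) | (A | A)) <-> ((A & (B <-> A)) -> ~(C & C))) = ~0 = 3
B -> A = 1 -> 3 = 3
~C = ~1 = 2
C <-> ~C = 1 <-> 2 = 2
(B -> A) & (C <-> ~C) = 3 & 2 = 2
~((B -> A) & (C <-> ~C)) = ~2 = 1
~~((B -> A) & (C <-> ~C)) = ~1 = 2
B <-> C = 1 <-> 1 = 3
C <-> (B <-> C) = 1 <-> 3 = 1
A & C = 3 & 1 = 1
A -> B = 3 -> 1 = 1
(A & C) -> (A -> B) = 1 -> 1 = 3
(C <-> (B <-> C)) & ((A & C) -> (A -> B)) = 1 & 3 = 1
~((C <-> (B <-> C)) & ((A & C) -> (A -> B))) = ~1 = 2
~~((C <-> (B <-> C)) & ((A & C) -> (A -> B))) = ~2 = 1
~~((B -> A) & (C <-> ~C)) | ~~((C <-> (B <-> C)) & ((A & C) -> (A -> B))) = 2 | 1 = 2
~(~((B | A) | (A | A)) <-> ((A & (B <-> A)) -> ~(C & C))) & (~~((B -> A) & (C <-> ~C)) | ~~((C <-> (B <-> C)) & ((A & C) -> (A -> B)))) = 3 & 2 = 2

2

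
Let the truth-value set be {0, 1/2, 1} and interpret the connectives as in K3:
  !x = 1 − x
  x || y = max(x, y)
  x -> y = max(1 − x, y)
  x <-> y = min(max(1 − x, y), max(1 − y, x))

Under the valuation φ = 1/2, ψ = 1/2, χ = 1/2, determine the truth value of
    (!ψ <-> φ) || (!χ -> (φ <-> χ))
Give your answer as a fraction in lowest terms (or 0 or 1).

!ψ = !1/2 = 1/2
!ψ <-> φ = 1/2 <-> 1/2 = 1/2
!χ = !1/2 = 1/2
φ <-> χ = 1/2 <-> 1/2 = 1/2
!χ -> (φ <-> χ) = 1/2 -> 1/2 = 1/2
(!ψ <-> φ) || (!χ -> (φ <-> χ)) = 1/2 || 1/2 = 1/2

1/2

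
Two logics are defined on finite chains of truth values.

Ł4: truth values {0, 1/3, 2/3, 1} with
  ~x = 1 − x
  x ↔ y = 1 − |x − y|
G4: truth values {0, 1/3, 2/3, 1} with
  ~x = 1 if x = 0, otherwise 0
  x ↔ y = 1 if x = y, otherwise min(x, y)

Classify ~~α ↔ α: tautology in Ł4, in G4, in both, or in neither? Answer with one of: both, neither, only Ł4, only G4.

only Ł4

In Ł4: every assignment gives 1 — tautology.
In G4: at α = 1/3 the value is 1/3 — not a tautology.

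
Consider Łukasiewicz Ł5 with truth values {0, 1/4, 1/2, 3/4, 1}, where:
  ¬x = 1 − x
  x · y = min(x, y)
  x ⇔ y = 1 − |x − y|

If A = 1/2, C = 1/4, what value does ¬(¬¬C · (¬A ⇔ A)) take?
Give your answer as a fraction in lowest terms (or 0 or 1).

¬C = ¬1/4 = 3/4
¬¬C = ¬3/4 = 1/4
¬A = ¬1/2 = 1/2
¬A ⇔ A = 1/2 ⇔ 1/2 = 1
¬¬C · (¬A ⇔ A) = 1/4 · 1 = 1/4
¬(¬¬C · (¬A ⇔ A)) = ¬1/4 = 3/4

3/4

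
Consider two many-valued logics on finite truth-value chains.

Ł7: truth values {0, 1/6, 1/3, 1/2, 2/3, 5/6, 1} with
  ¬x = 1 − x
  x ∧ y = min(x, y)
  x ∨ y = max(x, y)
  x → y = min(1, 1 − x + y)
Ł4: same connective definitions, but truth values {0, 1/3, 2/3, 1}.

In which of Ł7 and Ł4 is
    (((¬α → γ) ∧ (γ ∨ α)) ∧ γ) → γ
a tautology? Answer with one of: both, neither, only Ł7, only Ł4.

In Ł7: every assignment gives 1 — tautology.
In Ł4: every assignment gives 1 — tautology.

both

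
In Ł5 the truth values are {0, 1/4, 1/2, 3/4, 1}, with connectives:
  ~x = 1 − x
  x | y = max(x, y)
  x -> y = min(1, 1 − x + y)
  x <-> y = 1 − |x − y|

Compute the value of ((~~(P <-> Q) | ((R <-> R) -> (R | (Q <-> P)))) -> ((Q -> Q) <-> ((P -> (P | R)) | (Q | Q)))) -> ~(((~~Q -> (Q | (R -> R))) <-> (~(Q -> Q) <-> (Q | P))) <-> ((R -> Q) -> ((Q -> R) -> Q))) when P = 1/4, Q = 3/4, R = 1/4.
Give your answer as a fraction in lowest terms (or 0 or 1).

3/4

P <-> Q = 1/4 <-> 3/4 = 1/2
~(P <-> Q) = ~1/2 = 1/2
~~(P <-> Q) = ~1/2 = 1/2
R <-> R = 1/4 <-> 1/4 = 1
Q <-> P = 3/4 <-> 1/4 = 1/2
R | (Q <-> P) = 1/4 | 1/2 = 1/2
(R <-> R) -> (R | (Q <-> P)) = 1 -> 1/2 = 1/2
~~(P <-> Q) | ((R <-> R) -> (R | (Q <-> P))) = 1/2 | 1/2 = 1/2
Q -> Q = 3/4 -> 3/4 = 1
P | R = 1/4 | 1/4 = 1/4
P -> (P | R) = 1/4 -> 1/4 = 1
Q | Q = 3/4 | 3/4 = 3/4
(P -> (P | R)) | (Q | Q) = 1 | 3/4 = 1
(Q -> Q) <-> ((P -> (P | R)) | (Q | Q)) = 1 <-> 1 = 1
(~~(P <-> Q) | ((R <-> R) -> (R | (Q <-> P)))) -> ((Q -> Q) <-> ((P -> (P | R)) | (Q | Q))) = 1/2 -> 1 = 1
~Q = ~3/4 = 1/4
~~Q = ~1/4 = 3/4
R -> R = 1/4 -> 1/4 = 1
Q | (R -> R) = 3/4 | 1 = 1
~~Q -> (Q | (R -> R)) = 3/4 -> 1 = 1
Q -> Q = 3/4 -> 3/4 = 1
~(Q -> Q) = ~1 = 0
Q | P = 3/4 | 1/4 = 3/4
~(Q -> Q) <-> (Q | P) = 0 <-> 3/4 = 1/4
(~~Q -> (Q | (R -> R))) <-> (~(Q -> Q) <-> (Q | P)) = 1 <-> 1/4 = 1/4
R -> Q = 1/4 -> 3/4 = 1
Q -> R = 3/4 -> 1/4 = 1/2
(Q -> R) -> Q = 1/2 -> 3/4 = 1
(R -> Q) -> ((Q -> R) -> Q) = 1 -> 1 = 1
((~~Q -> (Q | (R -> R))) <-> (~(Q -> Q) <-> (Q | P))) <-> ((R -> Q) -> ((Q -> R) -> Q)) = 1/4 <-> 1 = 1/4
~(((~~Q -> (Q | (R -> R))) <-> (~(Q -> Q) <-> (Q | P))) <-> ((R -> Q) -> ((Q -> R) -> Q))) = ~1/4 = 3/4
((~~(P <-> Q) | ((R <-> R) -> (R | (Q <-> P)))) -> ((Q -> Q) <-> ((P -> (P | R)) | (Q | Q)))) -> ~(((~~Q -> (Q | (R -> R))) <-> (~(Q -> Q) <-> (Q | P))) <-> ((R -> Q) -> ((Q -> R) -> Q))) = 1 -> 3/4 = 3/4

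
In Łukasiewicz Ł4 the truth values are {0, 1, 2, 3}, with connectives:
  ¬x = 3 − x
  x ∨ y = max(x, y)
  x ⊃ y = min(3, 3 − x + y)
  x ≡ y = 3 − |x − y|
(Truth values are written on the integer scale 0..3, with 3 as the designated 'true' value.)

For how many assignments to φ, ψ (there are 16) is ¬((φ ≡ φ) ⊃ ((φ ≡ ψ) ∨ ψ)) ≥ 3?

φ = 0, ψ = 0 ↦ 0  <
φ = 0, ψ = 1 ↦ 1  <
φ = 0, ψ = 2 ↦ 1  <
φ = 0, ψ = 3 ↦ 0  <
φ = 1, ψ = 0 ↦ 1  <
φ = 1, ψ = 1 ↦ 0  <
φ = 1, ψ = 2 ↦ 1  <
φ = 1, ψ = 3 ↦ 0  <
φ = 2, ψ = 0 ↦ 2  <
φ = 2, ψ = 1 ↦ 1  <
φ = 2, ψ = 2 ↦ 0  <
φ = 2, ψ = 3 ↦ 0  <
φ = 3, ψ = 0 ↦ 3  ≥
φ = 3, ψ = 1 ↦ 2  <
φ = 3, ψ = 2 ↦ 1  <
φ = 3, ψ = 3 ↦ 0  <
So 1 of the 16 assignments meets the threshold.

1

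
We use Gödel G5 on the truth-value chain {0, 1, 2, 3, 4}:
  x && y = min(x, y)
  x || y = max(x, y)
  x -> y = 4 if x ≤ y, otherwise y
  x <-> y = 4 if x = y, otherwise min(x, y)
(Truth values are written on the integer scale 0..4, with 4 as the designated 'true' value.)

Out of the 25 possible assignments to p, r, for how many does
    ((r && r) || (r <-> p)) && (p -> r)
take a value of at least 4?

9

value 4: 9 assignments (counts)
value 3: 4 assignments
value 2: 4 assignments
value 1: 4 assignments
value 0: 4 assignments
So 9 of the 25 assignments meet the threshold.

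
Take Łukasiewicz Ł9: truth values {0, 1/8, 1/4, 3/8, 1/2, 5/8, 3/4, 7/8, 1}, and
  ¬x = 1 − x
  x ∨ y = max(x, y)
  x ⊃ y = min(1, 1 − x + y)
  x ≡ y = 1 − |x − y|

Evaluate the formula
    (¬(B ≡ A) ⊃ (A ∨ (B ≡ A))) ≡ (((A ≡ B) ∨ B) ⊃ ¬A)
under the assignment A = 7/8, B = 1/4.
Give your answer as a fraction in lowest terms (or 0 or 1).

3/4

B ≡ A = 1/4 ≡ 7/8 = 3/8
¬(B ≡ A) = ¬3/8 = 5/8
B ≡ A = 1/4 ≡ 7/8 = 3/8
A ∨ (B ≡ A) = 7/8 ∨ 3/8 = 7/8
¬(B ≡ A) ⊃ (A ∨ (B ≡ A)) = 5/8 ⊃ 7/8 = 1
A ≡ B = 7/8 ≡ 1/4 = 3/8
(A ≡ B) ∨ B = 3/8 ∨ 1/4 = 3/8
¬A = ¬7/8 = 1/8
((A ≡ B) ∨ B) ⊃ ¬A = 3/8 ⊃ 1/8 = 3/4
(¬(B ≡ A) ⊃ (A ∨ (B ≡ A))) ≡ (((A ≡ B) ∨ B) ⊃ ¬A) = 1 ≡ 3/4 = 3/4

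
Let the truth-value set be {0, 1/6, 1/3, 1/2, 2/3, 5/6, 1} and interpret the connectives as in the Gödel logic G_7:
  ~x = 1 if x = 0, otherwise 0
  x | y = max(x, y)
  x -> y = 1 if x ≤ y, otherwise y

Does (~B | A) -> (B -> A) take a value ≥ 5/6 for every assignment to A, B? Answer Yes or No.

Yes

At A = 1, B = 1/2, for instance:
~B = ~1/2 = 0
~B | A = 0 | 1 = 1
B -> A = 1/2 -> 1 = 1
(~B | A) -> (B -> A) = 1 -> 1 = 1
and checking the remaining 48 assignments likewise gives ≥ 5/6 in every case.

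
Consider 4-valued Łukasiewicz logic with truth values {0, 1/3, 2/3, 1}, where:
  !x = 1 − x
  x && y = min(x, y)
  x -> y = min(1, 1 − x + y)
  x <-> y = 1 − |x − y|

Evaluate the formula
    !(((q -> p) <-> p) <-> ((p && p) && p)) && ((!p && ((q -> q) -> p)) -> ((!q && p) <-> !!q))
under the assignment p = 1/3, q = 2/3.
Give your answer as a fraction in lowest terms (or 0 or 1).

1/3

q -> p = 2/3 -> 1/3 = 2/3
(q -> p) <-> p = 2/3 <-> 1/3 = 2/3
p && p = 1/3 && 1/3 = 1/3
(p && p) && p = 1/3 && 1/3 = 1/3
((q -> p) <-> p) <-> ((p && p) && p) = 2/3 <-> 1/3 = 2/3
!(((q -> p) <-> p) <-> ((p && p) && p)) = !2/3 = 1/3
!p = !1/3 = 2/3
q -> q = 2/3 -> 2/3 = 1
(q -> q) -> p = 1 -> 1/3 = 1/3
!p && ((q -> q) -> p) = 2/3 && 1/3 = 1/3
!q = !2/3 = 1/3
!q && p = 1/3 && 1/3 = 1/3
!q = !2/3 = 1/3
!!q = !1/3 = 2/3
(!q && p) <-> !!q = 1/3 <-> 2/3 = 2/3
(!p && ((q -> q) -> p)) -> ((!q && p) <-> !!q) = 1/3 -> 2/3 = 1
!(((q -> p) <-> p) <-> ((p && p) && p)) && ((!p && ((q -> q) -> p)) -> ((!q && p) <-> !!q)) = 1/3 && 1 = 1/3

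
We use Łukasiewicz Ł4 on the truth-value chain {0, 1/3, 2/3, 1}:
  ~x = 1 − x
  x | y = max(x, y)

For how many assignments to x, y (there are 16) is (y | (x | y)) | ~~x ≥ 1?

x = 0, y = 0 ↦ 0  <
x = 0, y = 1/3 ↦ 1/3  <
x = 0, y = 2/3 ↦ 2/3  <
x = 0, y = 1 ↦ 1  ≥
x = 1/3, y = 0 ↦ 1/3  <
x = 1/3, y = 1/3 ↦ 1/3  <
x = 1/3, y = 2/3 ↦ 2/3  <
x = 1/3, y = 1 ↦ 1  ≥
x = 2/3, y = 0 ↦ 2/3  <
x = 2/3, y = 1/3 ↦ 2/3  <
x = 2/3, y = 2/3 ↦ 2/3  <
x = 2/3, y = 1 ↦ 1  ≥
x = 1, y = 0 ↦ 1  ≥
x = 1, y = 1/3 ↦ 1  ≥
x = 1, y = 2/3 ↦ 1  ≥
x = 1, y = 1 ↦ 1  ≥
So 7 of the 16 assignments meet the threshold.

7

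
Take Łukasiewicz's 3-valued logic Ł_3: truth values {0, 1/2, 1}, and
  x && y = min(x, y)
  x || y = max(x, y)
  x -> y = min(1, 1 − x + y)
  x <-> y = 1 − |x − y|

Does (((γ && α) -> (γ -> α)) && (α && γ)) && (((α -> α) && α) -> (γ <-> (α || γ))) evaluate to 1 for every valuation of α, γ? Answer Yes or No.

Counterexample: take α = 0, γ = 0.
γ && α = 0 && 0 = 0
γ -> α = 0 -> 0 = 1
(γ && α) -> (γ -> α) = 0 -> 1 = 1
α && γ = 0 && 0 = 0
((γ && α) -> (γ -> α)) && (α && γ) = 1 && 0 = 0
α -> α = 0 -> 0 = 1
(α -> α) && α = 1 && 0 = 0
α || γ = 0 || 0 = 0
γ <-> (α || γ) = 0 <-> 0 = 1
((α -> α) && α) -> (γ <-> (α || γ)) = 0 -> 1 = 1
(((γ && α) -> (γ -> α)) && (α && γ)) && (((α -> α) && α) -> (γ <-> (α || γ))) = 0 && 1 = 0
This gives 0 ≠ 1.

No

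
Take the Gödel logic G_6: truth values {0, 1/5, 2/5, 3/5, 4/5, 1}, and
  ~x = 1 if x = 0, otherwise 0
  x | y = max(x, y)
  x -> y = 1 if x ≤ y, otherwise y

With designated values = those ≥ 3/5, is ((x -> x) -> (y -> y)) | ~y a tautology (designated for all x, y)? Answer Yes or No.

At x = 1/5, y = 4/5, for instance:
x -> x = 1/5 -> 1/5 = 1
y -> y = 4/5 -> 4/5 = 1
(x -> x) -> (y -> y) = 1 -> 1 = 1
~y = ~4/5 = 0
((x -> x) -> (y -> y)) | ~y = 1 | 0 = 1
and checking the remaining 35 assignments likewise gives ≥ 3/5 in every case.

Yes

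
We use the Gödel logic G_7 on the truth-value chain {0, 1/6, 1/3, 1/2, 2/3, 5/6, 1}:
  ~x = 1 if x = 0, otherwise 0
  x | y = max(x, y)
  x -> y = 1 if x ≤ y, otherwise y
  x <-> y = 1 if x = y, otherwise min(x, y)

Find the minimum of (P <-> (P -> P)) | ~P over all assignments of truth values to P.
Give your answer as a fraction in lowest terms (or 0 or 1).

1/6

Take P = 1/6:
P -> P = 1/6 -> 1/6 = 1
P <-> (P -> P) = 1/6 <-> 1 = 1/6
~P = ~1/6 = 0
(P <-> (P -> P)) | ~P = 1/6 | 0 = 1/6
No assignment yields a value below 1/6, so this is the minimum.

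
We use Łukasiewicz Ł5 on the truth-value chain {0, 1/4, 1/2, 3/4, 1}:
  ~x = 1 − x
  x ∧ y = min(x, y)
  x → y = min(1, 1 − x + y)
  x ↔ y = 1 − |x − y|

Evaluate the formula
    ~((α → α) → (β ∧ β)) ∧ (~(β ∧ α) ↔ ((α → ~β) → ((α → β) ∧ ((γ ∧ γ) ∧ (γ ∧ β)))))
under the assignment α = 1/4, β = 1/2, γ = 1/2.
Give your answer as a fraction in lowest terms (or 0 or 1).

α → α = 1/4 → 1/4 = 1
β ∧ β = 1/2 ∧ 1/2 = 1/2
(α → α) → (β ∧ β) = 1 → 1/2 = 1/2
~((α → α) → (β ∧ β)) = ~1/2 = 1/2
β ∧ α = 1/2 ∧ 1/4 = 1/4
~(β ∧ α) = ~1/4 = 3/4
~β = ~1/2 = 1/2
α → ~β = 1/4 → 1/2 = 1
α → β = 1/4 → 1/2 = 1
γ ∧ γ = 1/2 ∧ 1/2 = 1/2
γ ∧ β = 1/2 ∧ 1/2 = 1/2
(γ ∧ γ) ∧ (γ ∧ β) = 1/2 ∧ 1/2 = 1/2
(α → β) ∧ ((γ ∧ γ) ∧ (γ ∧ β)) = 1 ∧ 1/2 = 1/2
(α → ~β) → ((α → β) ∧ ((γ ∧ γ) ∧ (γ ∧ β))) = 1 → 1/2 = 1/2
~(β ∧ α) ↔ ((α → ~β) → ((α → β) ∧ ((γ ∧ γ) ∧ (γ ∧ β)))) = 3/4 ↔ 1/2 = 3/4
~((α → α) → (β ∧ β)) ∧ (~(β ∧ α) ↔ ((α → ~β) → ((α → β) ∧ ((γ ∧ γ) ∧ (γ ∧ β))))) = 1/2 ∧ 3/4 = 1/2

1/2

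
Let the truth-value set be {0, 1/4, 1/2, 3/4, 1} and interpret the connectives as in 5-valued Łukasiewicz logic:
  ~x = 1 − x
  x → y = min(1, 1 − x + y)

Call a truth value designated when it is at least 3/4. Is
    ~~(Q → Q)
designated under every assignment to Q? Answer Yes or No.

Yes

Q = 0 ↦ 1
Q = 1/4 ↦ 1
Q = 1/2 ↦ 1
Q = 3/4 ↦ 1
Q = 1 ↦ 1
Every assignment gives a value ≥ 3/4.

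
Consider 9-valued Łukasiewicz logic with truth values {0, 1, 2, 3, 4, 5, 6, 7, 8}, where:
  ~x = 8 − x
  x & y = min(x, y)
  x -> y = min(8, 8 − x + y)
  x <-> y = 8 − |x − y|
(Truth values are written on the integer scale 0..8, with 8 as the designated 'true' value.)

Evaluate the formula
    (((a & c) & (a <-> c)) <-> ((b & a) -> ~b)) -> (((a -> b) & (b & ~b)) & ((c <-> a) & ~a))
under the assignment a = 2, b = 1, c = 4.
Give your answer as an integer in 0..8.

7

a & c = 2 & 4 = 2
a <-> c = 2 <-> 4 = 6
(a & c) & (a <-> c) = 2 & 6 = 2
b & a = 1 & 2 = 1
~b = ~1 = 7
(b & a) -> ~b = 1 -> 7 = 8
((a & c) & (a <-> c)) <-> ((b & a) -> ~b) = 2 <-> 8 = 2
a -> b = 2 -> 1 = 7
~b = ~1 = 7
b & ~b = 1 & 7 = 1
(a -> b) & (b & ~b) = 7 & 1 = 1
c <-> a = 4 <-> 2 = 6
~a = ~2 = 6
(c <-> a) & ~a = 6 & 6 = 6
((a -> b) & (b & ~b)) & ((c <-> a) & ~a) = 1 & 6 = 1
(((a & c) & (a <-> c)) <-> ((b & a) -> ~b)) -> (((a -> b) & (b & ~b)) & ((c <-> a) & ~a)) = 2 -> 1 = 7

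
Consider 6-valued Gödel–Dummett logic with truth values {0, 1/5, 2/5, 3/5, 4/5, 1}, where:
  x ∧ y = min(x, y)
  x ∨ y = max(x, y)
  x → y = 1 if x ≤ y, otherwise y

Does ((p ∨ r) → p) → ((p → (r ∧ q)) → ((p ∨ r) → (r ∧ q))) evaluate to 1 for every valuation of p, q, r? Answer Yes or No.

At p = 0, q = 1, r = 3/5, for instance:
p ∨ r = 0 ∨ 3/5 = 3/5
(p ∨ r) → p = 3/5 → 0 = 0
r ∧ q = 3/5 ∧ 1 = 3/5
p → (r ∧ q) = 0 → 3/5 = 1
(p ∨ r) → (r ∧ q) = 3/5 → 3/5 = 1
(p → (r ∧ q)) → ((p ∨ r) → (r ∧ q)) = 1 → 1 = 1
((p ∨ r) → p) → ((p → (r ∧ q)) → ((p ∨ r) → (r ∧ q))) = 0 → 1 = 1
and checking the remaining 215 assignments likewise gives ≥ 1 in every case.

Yes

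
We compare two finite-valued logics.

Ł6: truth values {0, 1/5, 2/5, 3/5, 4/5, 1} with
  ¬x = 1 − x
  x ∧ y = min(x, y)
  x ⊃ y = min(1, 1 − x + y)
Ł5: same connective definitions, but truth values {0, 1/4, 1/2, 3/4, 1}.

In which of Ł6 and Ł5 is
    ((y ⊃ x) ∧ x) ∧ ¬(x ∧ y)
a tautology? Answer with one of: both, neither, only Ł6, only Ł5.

neither

In Ł6: at x = 0, y = 0 the value is 0 — not a tautology.
In Ł5: at x = 0, y = 0 the value is 0 — not a tautology.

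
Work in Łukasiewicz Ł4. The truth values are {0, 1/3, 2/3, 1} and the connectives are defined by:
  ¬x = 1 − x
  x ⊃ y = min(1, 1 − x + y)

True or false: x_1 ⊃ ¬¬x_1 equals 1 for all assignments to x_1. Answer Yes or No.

Yes

x_1 = 0 ↦ 1
x_1 = 1/3 ↦ 1
x_1 = 2/3 ↦ 1
x_1 = 1 ↦ 1
Every assignment gives a value ≥ 1.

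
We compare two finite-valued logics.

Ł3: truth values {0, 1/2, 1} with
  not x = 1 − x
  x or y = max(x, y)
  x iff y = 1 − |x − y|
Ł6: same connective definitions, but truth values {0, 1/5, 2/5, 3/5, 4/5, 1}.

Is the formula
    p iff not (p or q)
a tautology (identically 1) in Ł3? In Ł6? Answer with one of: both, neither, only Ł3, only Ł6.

In Ł3: at p = 0, q = 0 the value is 0 — not a tautology.
In Ł6: at p = 0, q = 0 the value is 0 — not a tautology.

neither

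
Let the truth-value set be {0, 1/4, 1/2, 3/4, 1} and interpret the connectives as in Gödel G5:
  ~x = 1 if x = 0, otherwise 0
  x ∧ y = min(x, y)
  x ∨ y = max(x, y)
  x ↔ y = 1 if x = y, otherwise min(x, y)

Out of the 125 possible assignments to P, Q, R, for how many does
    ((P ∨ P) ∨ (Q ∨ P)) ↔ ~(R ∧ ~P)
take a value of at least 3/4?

value 1: 45 assignments (counts)
value 3/4: 31 assignments (counts)
value 1/2: 21 assignments
value 1/4: 11 assignments
value 0: 17 assignments
So 76 of the 125 assignments meet the threshold.

76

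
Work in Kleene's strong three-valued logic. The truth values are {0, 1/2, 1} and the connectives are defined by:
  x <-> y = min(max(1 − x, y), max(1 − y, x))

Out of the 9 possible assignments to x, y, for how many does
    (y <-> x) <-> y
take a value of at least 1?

2

x = 0, y = 0 ↦ 0  <
x = 0, y = 1/2 ↦ 1/2  <
x = 0, y = 1 ↦ 0  <
x = 1/2, y = 0 ↦ 1/2  <
x = 1/2, y = 1/2 ↦ 1/2  <
x = 1/2, y = 1 ↦ 1/2  <
x = 1, y = 0 ↦ 1  ≥
x = 1, y = 1/2 ↦ 1/2  <
x = 1, y = 1 ↦ 1  ≥
So 2 of the 9 assignments meet the threshold.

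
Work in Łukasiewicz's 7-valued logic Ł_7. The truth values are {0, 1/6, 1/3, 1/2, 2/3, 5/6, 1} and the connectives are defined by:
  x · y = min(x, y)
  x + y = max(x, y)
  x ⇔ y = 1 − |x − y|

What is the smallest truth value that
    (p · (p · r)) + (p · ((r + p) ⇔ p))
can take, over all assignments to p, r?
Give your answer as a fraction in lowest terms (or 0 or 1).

Take p = 0, r = 0:
p · r = 0 · 0 = 0
p · (p · r) = 0 · 0 = 0
r + p = 0 + 0 = 0
(r + p) ⇔ p = 0 ⇔ 0 = 1
p · ((r + p) ⇔ p) = 0 · 1 = 0
(p · (p · r)) + (p · ((r + p) ⇔ p)) = 0 + 0 = 0
No assignment yields a value below 0, so this is the minimum.

0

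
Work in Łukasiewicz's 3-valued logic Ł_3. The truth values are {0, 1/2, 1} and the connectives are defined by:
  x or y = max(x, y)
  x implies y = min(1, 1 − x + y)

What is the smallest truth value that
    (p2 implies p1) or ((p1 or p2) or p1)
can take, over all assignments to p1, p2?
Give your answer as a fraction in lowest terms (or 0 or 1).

1/2

Take p1 = 0, p2 = 1/2:
p2 implies p1 = 1/2 implies 0 = 1/2
p1 or p2 = 0 or 1/2 = 1/2
(p1 or p2) or p1 = 1/2 or 0 = 1/2
(p2 implies p1) or ((p1 or p2) or p1) = 1/2 or 1/2 = 1/2
No assignment yields a value below 1/2, so this is the minimum.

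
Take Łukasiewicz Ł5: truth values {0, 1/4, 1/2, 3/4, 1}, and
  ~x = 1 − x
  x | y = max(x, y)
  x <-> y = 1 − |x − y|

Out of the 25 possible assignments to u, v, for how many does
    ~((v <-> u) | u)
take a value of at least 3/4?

3

value 1: 1 assignment (counts)
value 3/4: 2 assignments (counts)
value 1/2: 4 assignments
value 1/4: 9 assignments
value 0: 9 assignments
So 3 of the 25 assignments meet the threshold.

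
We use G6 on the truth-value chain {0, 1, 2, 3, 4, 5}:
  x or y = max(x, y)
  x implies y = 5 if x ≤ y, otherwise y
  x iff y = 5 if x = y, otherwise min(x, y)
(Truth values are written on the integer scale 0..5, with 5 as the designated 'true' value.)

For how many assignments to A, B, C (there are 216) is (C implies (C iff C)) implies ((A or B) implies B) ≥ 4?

132

value 5: 126 assignments (counts)
value 4: 6 assignments (counts)
value 3: 12 assignments
value 2: 18 assignments
value 1: 24 assignments
value 0: 30 assignments
So 132 of the 216 assignments meet the threshold.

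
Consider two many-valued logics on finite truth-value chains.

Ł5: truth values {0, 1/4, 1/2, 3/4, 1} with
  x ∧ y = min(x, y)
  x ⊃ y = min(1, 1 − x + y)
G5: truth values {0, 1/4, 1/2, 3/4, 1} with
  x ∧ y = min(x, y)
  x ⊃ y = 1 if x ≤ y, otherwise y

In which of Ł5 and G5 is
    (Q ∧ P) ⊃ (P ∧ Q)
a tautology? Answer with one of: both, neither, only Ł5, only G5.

In Ł5: every assignment gives 1 — tautology.
In G5: every assignment gives 1 — tautology.

both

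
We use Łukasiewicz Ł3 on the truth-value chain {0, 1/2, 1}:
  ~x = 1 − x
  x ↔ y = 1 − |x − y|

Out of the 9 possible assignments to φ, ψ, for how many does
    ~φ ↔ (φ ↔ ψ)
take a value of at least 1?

φ = 0, ψ = 0 ↦ 1  ≥
φ = 0, ψ = 1/2 ↦ 1/2  <
φ = 0, ψ = 1 ↦ 0  <
φ = 1/2, ψ = 0 ↦ 1  ≥
φ = 1/2, ψ = 1/2 ↦ 1/2  <
φ = 1/2, ψ = 1 ↦ 1  ≥
φ = 1, ψ = 0 ↦ 1  ≥
φ = 1, ψ = 1/2 ↦ 1/2  <
φ = 1, ψ = 1 ↦ 0  <
So 4 of the 9 assignments meet the threshold.

4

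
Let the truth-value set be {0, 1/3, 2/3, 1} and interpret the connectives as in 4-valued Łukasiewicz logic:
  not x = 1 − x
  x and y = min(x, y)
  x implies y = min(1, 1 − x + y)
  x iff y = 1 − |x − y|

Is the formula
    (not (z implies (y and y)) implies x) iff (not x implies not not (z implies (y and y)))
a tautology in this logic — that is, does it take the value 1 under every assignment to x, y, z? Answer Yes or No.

At x = 1, y = 1/3, z = 1/3, for instance:
y and y = 1/3 and 1/3 = 1/3
z implies (y and y) = 1/3 implies 1/3 = 1
not (z implies (y and y)) = not 1 = 0
not (z implies (y and y)) implies x = 0 implies 1 = 1
not x = not 1 = 0
not not (z implies (y and y)) = not 0 = 1
not x implies not not (z implies (y and y)) = 0 implies 1 = 1
(not (z implies (y and y)) implies x) iff (not x implies not not (z implies (y and y))) = 1 iff 1 = 1
and checking the remaining 63 assignments likewise gives ≥ 1 in every case.

Yes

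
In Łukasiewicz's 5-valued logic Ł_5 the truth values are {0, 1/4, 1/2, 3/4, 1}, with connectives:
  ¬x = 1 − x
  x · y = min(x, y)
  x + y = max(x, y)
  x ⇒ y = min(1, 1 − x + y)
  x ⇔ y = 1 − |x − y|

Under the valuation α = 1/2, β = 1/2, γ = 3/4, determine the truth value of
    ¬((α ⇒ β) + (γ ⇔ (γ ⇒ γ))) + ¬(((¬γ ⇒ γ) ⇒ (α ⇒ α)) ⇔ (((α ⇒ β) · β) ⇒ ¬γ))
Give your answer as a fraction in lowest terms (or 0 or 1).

1/4

α ⇒ β = 1/2 ⇒ 1/2 = 1
γ ⇒ γ = 3/4 ⇒ 3/4 = 1
γ ⇔ (γ ⇒ γ) = 3/4 ⇔ 1 = 3/4
(α ⇒ β) + (γ ⇔ (γ ⇒ γ)) = 1 + 3/4 = 1
¬((α ⇒ β) + (γ ⇔ (γ ⇒ γ))) = ¬1 = 0
¬γ = ¬3/4 = 1/4
¬γ ⇒ γ = 1/4 ⇒ 3/4 = 1
α ⇒ α = 1/2 ⇒ 1/2 = 1
(¬γ ⇒ γ) ⇒ (α ⇒ α) = 1 ⇒ 1 = 1
α ⇒ β = 1/2 ⇒ 1/2 = 1
(α ⇒ β) · β = 1 · 1/2 = 1/2
¬γ = ¬3/4 = 1/4
((α ⇒ β) · β) ⇒ ¬γ = 1/2 ⇒ 1/4 = 3/4
((¬γ ⇒ γ) ⇒ (α ⇒ α)) ⇔ (((α ⇒ β) · β) ⇒ ¬γ) = 1 ⇔ 3/4 = 3/4
¬(((¬γ ⇒ γ) ⇒ (α ⇒ α)) ⇔ (((α ⇒ β) · β) ⇒ ¬γ)) = ¬3/4 = 1/4
¬((α ⇒ β) + (γ ⇔ (γ ⇒ γ))) + ¬(((¬γ ⇒ γ) ⇒ (α ⇒ α)) ⇔ (((α ⇒ β) · β) ⇒ ¬γ)) = 0 + 1/4 = 1/4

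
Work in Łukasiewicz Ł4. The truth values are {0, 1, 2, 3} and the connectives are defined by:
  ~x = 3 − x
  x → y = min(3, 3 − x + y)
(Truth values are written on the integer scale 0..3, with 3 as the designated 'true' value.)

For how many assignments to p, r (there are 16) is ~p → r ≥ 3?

10

p = 0, r = 0 ↦ 0  <
p = 0, r = 1 ↦ 1  <
p = 0, r = 2 ↦ 2  <
p = 0, r = 3 ↦ 3  ≥
p = 1, r = 0 ↦ 1  <
p = 1, r = 1 ↦ 2  <
p = 1, r = 2 ↦ 3  ≥
p = 1, r = 3 ↦ 3  ≥
p = 2, r = 0 ↦ 2  <
p = 2, r = 1 ↦ 3  ≥
p = 2, r = 2 ↦ 3  ≥
p = 2, r = 3 ↦ 3  ≥
p = 3, r = 0 ↦ 3  ≥
p = 3, r = 1 ↦ 3  ≥
p = 3, r = 2 ↦ 3  ≥
p = 3, r = 3 ↦ 3  ≥
So 10 of the 16 assignments meet the threshold.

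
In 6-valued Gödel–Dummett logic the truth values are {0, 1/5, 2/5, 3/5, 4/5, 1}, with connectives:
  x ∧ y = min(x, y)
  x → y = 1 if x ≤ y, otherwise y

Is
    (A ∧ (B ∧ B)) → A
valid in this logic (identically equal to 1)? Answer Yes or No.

At A = 1/5, B = 3/5, for instance:
B ∧ B = 3/5 ∧ 3/5 = 3/5
A ∧ (B ∧ B) = 1/5 ∧ 3/5 = 1/5
(A ∧ (B ∧ B)) → A = 1/5 → 1/5 = 1
and checking the remaining 35 assignments likewise gives ≥ 1 in every case.

Yes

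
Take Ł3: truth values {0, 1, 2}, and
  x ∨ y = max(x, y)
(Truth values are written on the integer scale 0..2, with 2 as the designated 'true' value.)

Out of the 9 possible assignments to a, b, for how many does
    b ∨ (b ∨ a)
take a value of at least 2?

5

a = 0, b = 0 ↦ 0  <
a = 0, b = 1 ↦ 1  <
a = 0, b = 2 ↦ 2  ≥
a = 1, b = 0 ↦ 1  <
a = 1, b = 1 ↦ 1  <
a = 1, b = 2 ↦ 2  ≥
a = 2, b = 0 ↦ 2  ≥
a = 2, b = 1 ↦ 2  ≥
a = 2, b = 2 ↦ 2  ≥
So 5 of the 9 assignments meet the threshold.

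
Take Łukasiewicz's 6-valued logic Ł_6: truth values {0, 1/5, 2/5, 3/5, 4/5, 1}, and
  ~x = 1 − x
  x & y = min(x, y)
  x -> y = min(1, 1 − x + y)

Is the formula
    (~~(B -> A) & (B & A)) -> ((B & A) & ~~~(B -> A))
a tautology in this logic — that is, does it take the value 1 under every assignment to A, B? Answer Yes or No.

No

Counterexample: take A = 1/5, B = 1/5.
B -> A = 1/5 -> 1/5 = 1
~(B -> A) = ~1 = 0
~~(B -> A) = ~0 = 1
B & A = 1/5 & 1/5 = 1/5
~~(B -> A) & (B & A) = 1 & 1/5 = 1/5
B & A = 1/5 & 1/5 = 1/5
B -> A = 1/5 -> 1/5 = 1
~(B -> A) = ~1 = 0
~~(B -> A) = ~0 = 1
~~~(B -> A) = ~1 = 0
(B & A) & ~~~(B -> A) = 1/5 & 0 = 0
(~~(B -> A) & (B & A)) -> ((B & A) & ~~~(B -> A)) = 1/5 -> 0 = 4/5
This gives 4/5 ≠ 1.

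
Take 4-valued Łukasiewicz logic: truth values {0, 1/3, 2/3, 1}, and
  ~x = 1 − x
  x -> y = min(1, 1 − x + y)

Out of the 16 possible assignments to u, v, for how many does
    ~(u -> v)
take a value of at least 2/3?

u = 0, v = 0 ↦ 0  <
u = 0, v = 1/3 ↦ 0  <
u = 0, v = 2/3 ↦ 0  <
u = 0, v = 1 ↦ 0  <
u = 1/3, v = 0 ↦ 1/3  <
u = 1/3, v = 1/3 ↦ 0  <
u = 1/3, v = 2/3 ↦ 0  <
u = 1/3, v = 1 ↦ 0  <
u = 2/3, v = 0 ↦ 2/3  ≥
u = 2/3, v = 1/3 ↦ 1/3  <
u = 2/3, v = 2/3 ↦ 0  <
u = 2/3, v = 1 ↦ 0  <
u = 1, v = 0 ↦ 1  ≥
u = 1, v = 1/3 ↦ 2/3  ≥
u = 1, v = 2/3 ↦ 1/3  <
u = 1, v = 1 ↦ 0  <
So 3 of the 16 assignments meet the threshold.

3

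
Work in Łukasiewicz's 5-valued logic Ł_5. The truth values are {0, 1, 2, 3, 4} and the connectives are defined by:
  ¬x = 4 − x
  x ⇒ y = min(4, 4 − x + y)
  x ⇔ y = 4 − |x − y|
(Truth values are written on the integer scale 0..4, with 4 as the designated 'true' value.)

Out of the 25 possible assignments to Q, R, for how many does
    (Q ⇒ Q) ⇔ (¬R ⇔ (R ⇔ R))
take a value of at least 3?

10

value 4: 5 assignments (counts)
value 3: 5 assignments (counts)
value 2: 5 assignments
value 1: 5 assignments
value 0: 5 assignments
So 10 of the 25 assignments meet the threshold.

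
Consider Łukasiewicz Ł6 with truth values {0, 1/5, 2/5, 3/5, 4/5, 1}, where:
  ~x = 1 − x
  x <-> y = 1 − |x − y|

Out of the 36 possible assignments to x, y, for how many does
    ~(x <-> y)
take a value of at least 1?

value 1: 2 assignments (counts)
value 4/5: 4 assignments
value 3/5: 6 assignments
value 2/5: 8 assignments
value 1/5: 10 assignments
value 0: 6 assignments
So 2 of the 36 assignments meet the threshold.

2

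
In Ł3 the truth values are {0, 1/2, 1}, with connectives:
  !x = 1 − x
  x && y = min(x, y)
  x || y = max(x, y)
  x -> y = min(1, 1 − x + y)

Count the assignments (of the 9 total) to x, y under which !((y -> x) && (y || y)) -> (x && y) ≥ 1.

x = 0, y = 0 ↦ 0  <
x = 0, y = 1/2 ↦ 1/2  <
x = 0, y = 1 ↦ 0  <
x = 1/2, y = 0 ↦ 0  <
x = 1/2, y = 1/2 ↦ 1  ≥
x = 1/2, y = 1 ↦ 1  ≥
x = 1, y = 0 ↦ 0  <
x = 1, y = 1/2 ↦ 1  ≥
x = 1, y = 1 ↦ 1  ≥
So 4 of the 9 assignments meet the threshold.

4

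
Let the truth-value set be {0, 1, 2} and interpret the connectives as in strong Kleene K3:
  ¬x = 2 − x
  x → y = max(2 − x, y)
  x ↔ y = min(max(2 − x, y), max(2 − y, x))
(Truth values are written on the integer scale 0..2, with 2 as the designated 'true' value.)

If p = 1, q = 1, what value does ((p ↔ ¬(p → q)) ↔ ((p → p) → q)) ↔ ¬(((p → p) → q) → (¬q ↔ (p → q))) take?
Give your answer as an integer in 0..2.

p → q = 1 → 1 = 1
¬(p → q) = ¬1 = 1
p ↔ ¬(p → q) = 1 ↔ 1 = 1
p → p = 1 → 1 = 1
(p → p) → q = 1 → 1 = 1
(p ↔ ¬(p → q)) ↔ ((p → p) → q) = 1 ↔ 1 = 1
p → p = 1 → 1 = 1
(p → p) → q = 1 → 1 = 1
¬q = ¬1 = 1
p → q = 1 → 1 = 1
¬q ↔ (p → q) = 1 ↔ 1 = 1
((p → p) → q) → (¬q ↔ (p → q)) = 1 → 1 = 1
¬(((p → p) → q) → (¬q ↔ (p → q))) = ¬1 = 1
((p ↔ ¬(p → q)) ↔ ((p → p) → q)) ↔ ¬(((p → p) → q) → (¬q ↔ (p → q))) = 1 ↔ 1 = 1

1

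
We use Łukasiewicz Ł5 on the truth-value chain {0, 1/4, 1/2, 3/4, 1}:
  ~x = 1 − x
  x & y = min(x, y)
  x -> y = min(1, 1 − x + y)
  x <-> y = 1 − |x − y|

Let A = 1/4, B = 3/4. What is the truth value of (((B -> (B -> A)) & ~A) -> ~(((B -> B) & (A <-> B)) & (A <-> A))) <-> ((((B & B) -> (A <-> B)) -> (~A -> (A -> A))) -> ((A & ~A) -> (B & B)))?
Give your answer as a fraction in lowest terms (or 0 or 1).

3/4

B -> A = 3/4 -> 1/4 = 1/2
B -> (B -> A) = 3/4 -> 1/2 = 3/4
~A = ~1/4 = 3/4
(B -> (B -> A)) & ~A = 3/4 & 3/4 = 3/4
B -> B = 3/4 -> 3/4 = 1
A <-> B = 1/4 <-> 3/4 = 1/2
(B -> B) & (A <-> B) = 1 & 1/2 = 1/2
A <-> A = 1/4 <-> 1/4 = 1
((B -> B) & (A <-> B)) & (A <-> A) = 1/2 & 1 = 1/2
~(((B -> B) & (A <-> B)) & (A <-> A)) = ~1/2 = 1/2
((B -> (B -> A)) & ~A) -> ~(((B -> B) & (A <-> B)) & (A <-> A)) = 3/4 -> 1/2 = 3/4
B & B = 3/4 & 3/4 = 3/4
A <-> B = 1/4 <-> 3/4 = 1/2
(B & B) -> (A <-> B) = 3/4 -> 1/2 = 3/4
~A = ~1/4 = 3/4
A -> A = 1/4 -> 1/4 = 1
~A -> (A -> A) = 3/4 -> 1 = 1
((B & B) -> (A <-> B)) -> (~A -> (A -> A)) = 3/4 -> 1 = 1
~A = ~1/4 = 3/4
A & ~A = 1/4 & 3/4 = 1/4
B & B = 3/4 & 3/4 = 3/4
(A & ~A) -> (B & B) = 1/4 -> 3/4 = 1
(((B & B) -> (A <-> B)) -> (~A -> (A -> A))) -> ((A & ~A) -> (B & B)) = 1 -> 1 = 1
(((B -> (B -> A)) & ~A) -> ~(((B -> B) & (A <-> B)) & (A <-> A))) <-> ((((B & B) -> (A <-> B)) -> (~A -> (A -> A))) -> ((A & ~A) -> (B & B))) = 3/4 <-> 1 = 3/4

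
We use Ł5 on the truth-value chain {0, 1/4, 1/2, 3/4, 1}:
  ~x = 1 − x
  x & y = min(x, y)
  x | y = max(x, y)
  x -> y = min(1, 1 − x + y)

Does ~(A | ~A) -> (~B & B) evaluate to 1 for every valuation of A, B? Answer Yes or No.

Counterexample: take A = 1/4, B = 0.
~A = ~1/4 = 3/4
A | ~A = 1/4 | 3/4 = 3/4
~(A | ~A) = ~3/4 = 1/4
~B = ~0 = 1
~B & B = 1 & 0 = 0
~(A | ~A) -> (~B & B) = 1/4 -> 0 = 3/4
This gives 3/4 ≠ 1.

No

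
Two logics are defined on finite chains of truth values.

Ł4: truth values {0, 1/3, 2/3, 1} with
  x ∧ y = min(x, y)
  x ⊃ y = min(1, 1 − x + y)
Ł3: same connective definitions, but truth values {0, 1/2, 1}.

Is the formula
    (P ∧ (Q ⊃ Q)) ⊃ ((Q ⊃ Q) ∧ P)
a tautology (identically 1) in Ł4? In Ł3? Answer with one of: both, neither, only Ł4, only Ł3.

In Ł4: every assignment gives 1 — tautology.
In Ł3: every assignment gives 1 — tautology.

both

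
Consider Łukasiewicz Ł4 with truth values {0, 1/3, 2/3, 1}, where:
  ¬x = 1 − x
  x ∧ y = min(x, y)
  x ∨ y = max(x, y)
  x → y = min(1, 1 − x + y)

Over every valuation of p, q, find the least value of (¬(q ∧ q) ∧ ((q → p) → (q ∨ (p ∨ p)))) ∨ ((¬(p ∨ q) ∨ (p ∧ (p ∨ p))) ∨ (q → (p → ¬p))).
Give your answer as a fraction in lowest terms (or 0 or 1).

Take p = 2/3, q = 1:
q ∧ q = 1 ∧ 1 = 1
¬(q ∧ q) = ¬1 = 0
q → p = 1 → 2/3 = 2/3
p ∨ p = 2/3 ∨ 2/3 = 2/3
q ∨ (p ∨ p) = 1 ∨ 2/3 = 1
(q → p) → (q ∨ (p ∨ p)) = 2/3 → 1 = 1
¬(q ∧ q) ∧ ((q → p) → (q ∨ (p ∨ p))) = 0 ∧ 1 = 0
p ∨ q = 2/3 ∨ 1 = 1
¬(p ∨ q) = ¬1 = 0
p ∨ p = 2/3 ∨ 2/3 = 2/3
p ∧ (p ∨ p) = 2/3 ∧ 2/3 = 2/3
¬(p ∨ q) ∨ (p ∧ (p ∨ p)) = 0 ∨ 2/3 = 2/3
¬p = ¬2/3 = 1/3
p → ¬p = 2/3 → 1/3 = 2/3
q → (p → ¬p) = 1 → 2/3 = 2/3
(¬(p ∨ q) ∨ (p ∧ (p ∨ p))) ∨ (q → (p → ¬p)) = 2/3 ∨ 2/3 = 2/3
(¬(q ∧ q) ∧ ((q → p) → (q ∨ (p ∨ p)))) ∨ ((¬(p ∨ q) ∨ (p ∧ (p ∨ p))) ∨ (q → (p → ¬p))) = 0 ∨ 2/3 = 2/3
No assignment yields a value below 2/3, so this is the minimum.

2/3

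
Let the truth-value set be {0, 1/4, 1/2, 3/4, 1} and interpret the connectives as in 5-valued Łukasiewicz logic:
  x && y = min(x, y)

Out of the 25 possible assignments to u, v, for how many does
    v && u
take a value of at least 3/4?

4

value 1: 1 assignment (counts)
value 3/4: 3 assignments (counts)
value 1/2: 5 assignments
value 1/4: 7 assignments
value 0: 9 assignments
So 4 of the 25 assignments meet the threshold.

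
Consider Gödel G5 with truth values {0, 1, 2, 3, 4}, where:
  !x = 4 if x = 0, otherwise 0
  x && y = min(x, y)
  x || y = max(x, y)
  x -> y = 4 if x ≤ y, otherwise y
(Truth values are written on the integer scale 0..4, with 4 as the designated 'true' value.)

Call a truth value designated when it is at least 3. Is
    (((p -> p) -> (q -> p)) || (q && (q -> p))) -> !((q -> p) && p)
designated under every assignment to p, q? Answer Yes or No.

No

Counterexample: take p = 1, q = 0.
p -> p = 1 -> 1 = 4
q -> p = 0 -> 1 = 4
(p -> p) -> (q -> p) = 4 -> 4 = 4
q -> p = 0 -> 1 = 4
q && (q -> p) = 0 && 4 = 0
((p -> p) -> (q -> p)) || (q && (q -> p)) = 4 || 0 = 4
q -> p = 0 -> 1 = 4
(q -> p) && p = 4 && 1 = 1
!((q -> p) && p) = !1 = 0
(((p -> p) -> (q -> p)) || (q && (q -> p))) -> !((q -> p) && p) = 4 -> 0 = 0
This gives 0, which is below 3.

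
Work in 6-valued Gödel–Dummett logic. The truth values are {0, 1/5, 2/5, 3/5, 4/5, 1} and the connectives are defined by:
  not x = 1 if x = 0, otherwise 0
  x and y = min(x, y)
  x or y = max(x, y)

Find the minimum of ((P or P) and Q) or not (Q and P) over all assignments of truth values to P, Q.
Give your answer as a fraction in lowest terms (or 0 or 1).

Take P = 1/5, Q = 1/5:
P or P = 1/5 or 1/5 = 1/5
(P or P) and Q = 1/5 and 1/5 = 1/5
Q and P = 1/5 and 1/5 = 1/5
not (Q and P) = not 1/5 = 0
((P or P) and Q) or not (Q and P) = 1/5 or 0 = 1/5
No assignment yields a value below 1/5, so this is the minimum.

1/5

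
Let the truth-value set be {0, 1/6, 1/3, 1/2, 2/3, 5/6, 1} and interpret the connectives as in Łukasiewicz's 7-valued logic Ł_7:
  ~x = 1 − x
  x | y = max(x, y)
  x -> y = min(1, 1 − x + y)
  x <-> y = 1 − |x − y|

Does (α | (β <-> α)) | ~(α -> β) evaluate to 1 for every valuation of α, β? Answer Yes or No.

Counterexample: take α = 0, β = 1/6.
β <-> α = 1/6 <-> 0 = 5/6
α | (β <-> α) = 0 | 5/6 = 5/6
α -> β = 0 -> 1/6 = 1
~(α -> β) = ~1 = 0
(α | (β <-> α)) | ~(α -> β) = 5/6 | 0 = 5/6
This gives 5/6 ≠ 1.

No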